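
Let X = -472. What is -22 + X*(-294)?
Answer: 138746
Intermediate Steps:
-22 + X*(-294) = -22 - 472*(-294) = -22 + 138768 = 138746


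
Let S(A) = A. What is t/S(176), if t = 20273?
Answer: 1843/16 ≈ 115.19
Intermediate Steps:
t/S(176) = 20273/176 = 20273*(1/176) = 1843/16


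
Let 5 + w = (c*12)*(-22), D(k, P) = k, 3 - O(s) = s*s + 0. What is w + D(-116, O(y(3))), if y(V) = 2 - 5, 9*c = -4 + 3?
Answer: -275/3 ≈ -91.667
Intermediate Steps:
c = -⅑ (c = (-4 + 3)/9 = (⅑)*(-1) = -⅑ ≈ -0.11111)
y(V) = -3
O(s) = 3 - s² (O(s) = 3 - (s*s + 0) = 3 - (s² + 0) = 3 - s²)
w = 73/3 (w = -5 - ⅑*12*(-22) = -5 - 4/3*(-22) = -5 + 88/3 = 73/3 ≈ 24.333)
w + D(-116, O(y(3))) = 73/3 - 116 = -275/3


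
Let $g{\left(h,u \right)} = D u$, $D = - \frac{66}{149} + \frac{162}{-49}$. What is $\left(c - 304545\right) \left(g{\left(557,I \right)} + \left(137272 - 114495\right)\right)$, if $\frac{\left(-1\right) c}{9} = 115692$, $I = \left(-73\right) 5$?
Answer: $- \frac{237240477477861}{7301} \approx -3.2494 \cdot 10^{10}$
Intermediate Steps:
$I = -365$
$D = - \frac{27372}{7301}$ ($D = \left(-66\right) \frac{1}{149} + 162 \left(- \frac{1}{49}\right) = - \frac{66}{149} - \frac{162}{49} = - \frac{27372}{7301} \approx -3.7491$)
$c = -1041228$ ($c = \left(-9\right) 115692 = -1041228$)
$g{\left(h,u \right)} = - \frac{27372 u}{7301}$
$\left(c - 304545\right) \left(g{\left(557,I \right)} + \left(137272 - 114495\right)\right) = \left(-1041228 - 304545\right) \left(\left(- \frac{27372}{7301}\right) \left(-365\right) + \left(137272 - 114495\right)\right) = - 1345773 \left(\frac{9990780}{7301} + 22777\right) = \left(-1345773\right) \frac{176285657}{7301} = - \frac{237240477477861}{7301}$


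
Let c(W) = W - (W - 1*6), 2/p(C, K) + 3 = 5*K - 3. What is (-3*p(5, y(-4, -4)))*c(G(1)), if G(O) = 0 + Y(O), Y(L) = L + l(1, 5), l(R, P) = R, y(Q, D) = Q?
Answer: 18/13 ≈ 1.3846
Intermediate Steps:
Y(L) = 1 + L (Y(L) = L + 1 = 1 + L)
p(C, K) = 2/(-6 + 5*K) (p(C, K) = 2/(-3 + (5*K - 3)) = 2/(-3 + (-3 + 5*K)) = 2/(-6 + 5*K))
G(O) = 1 + O (G(O) = 0 + (1 + O) = 1 + O)
c(W) = 6 (c(W) = W - (W - 6) = W - (-6 + W) = W + (6 - W) = 6)
(-3*p(5, y(-4, -4)))*c(G(1)) = -6/(-6 + 5*(-4))*6 = -6/(-6 - 20)*6 = -6/(-26)*6 = -6*(-1)/26*6 = -3*(-1/13)*6 = (3/13)*6 = 18/13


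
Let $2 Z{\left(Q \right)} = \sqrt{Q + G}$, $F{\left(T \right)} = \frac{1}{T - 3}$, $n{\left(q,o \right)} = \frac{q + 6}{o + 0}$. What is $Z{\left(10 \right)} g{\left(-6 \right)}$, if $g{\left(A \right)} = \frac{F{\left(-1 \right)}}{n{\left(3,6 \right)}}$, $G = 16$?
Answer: $- \frac{\sqrt{26}}{12} \approx -0.42492$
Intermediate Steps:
$n{\left(q,o \right)} = \frac{6 + q}{o}$
$F{\left(T \right)} = \frac{1}{-3 + T}$
$Z{\left(Q \right)} = \frac{\sqrt{16 + Q}}{2}$ ($Z{\left(Q \right)} = \frac{\sqrt{Q + 16}}{2} = \frac{\sqrt{16 + Q}}{2}$)
$g{\left(A \right)} = - \frac{1}{6}$ ($g{\left(A \right)} = \frac{1}{\left(-3 - 1\right) \frac{6 + 3}{6}} = \frac{1}{\left(-4\right) \frac{1}{6} \cdot 9} = - \frac{1}{4 \cdot \frac{3}{2}} = \left(- \frac{1}{4}\right) \frac{2}{3} = - \frac{1}{6}$)
$Z{\left(10 \right)} g{\left(-6 \right)} = \frac{\sqrt{16 + 10}}{2} \left(- \frac{1}{6}\right) = \frac{\sqrt{26}}{2} \left(- \frac{1}{6}\right) = - \frac{\sqrt{26}}{12}$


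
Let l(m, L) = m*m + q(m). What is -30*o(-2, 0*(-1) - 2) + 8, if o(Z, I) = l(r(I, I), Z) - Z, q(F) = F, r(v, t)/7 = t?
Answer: -5512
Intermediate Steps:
r(v, t) = 7*t
l(m, L) = m + m**2 (l(m, L) = m*m + m = m**2 + m = m + m**2)
o(Z, I) = -Z + 7*I*(1 + 7*I) (o(Z, I) = (7*I)*(1 + 7*I) - Z = 7*I*(1 + 7*I) - Z = -Z + 7*I*(1 + 7*I))
-30*o(-2, 0*(-1) - 2) + 8 = -30*(-1*(-2) + 7*(0*(-1) - 2) + 49*(0*(-1) - 2)**2) + 8 = -30*(2 + 7*(0 - 2) + 49*(0 - 2)**2) + 8 = -30*(2 + 7*(-2) + 49*(-2)**2) + 8 = -30*(2 - 14 + 49*4) + 8 = -30*(2 - 14 + 196) + 8 = -30*184 + 8 = -5520 + 8 = -5512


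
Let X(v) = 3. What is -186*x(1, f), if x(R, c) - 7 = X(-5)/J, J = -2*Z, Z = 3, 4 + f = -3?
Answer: -1209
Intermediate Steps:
f = -7 (f = -4 - 3 = -7)
J = -6 (J = -2*3 = -6)
x(R, c) = 13/2 (x(R, c) = 7 + 3/(-6) = 7 + 3*(-⅙) = 7 - ½ = 13/2)
-186*x(1, f) = -186*13/2 = -1209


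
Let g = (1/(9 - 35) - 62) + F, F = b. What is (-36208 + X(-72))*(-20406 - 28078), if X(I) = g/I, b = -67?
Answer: 821537392541/468 ≈ 1.7554e+9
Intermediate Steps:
F = -67
g = -3355/26 (g = (1/(9 - 35) - 62) - 67 = (1/(-26) - 62) - 67 = (-1/26 - 62) - 67 = -1613/26 - 67 = -3355/26 ≈ -129.04)
X(I) = -3355/(26*I)
(-36208 + X(-72))*(-20406 - 28078) = (-36208 - 3355/26/(-72))*(-20406 - 28078) = (-36208 - 3355/26*(-1/72))*(-48484) = (-36208 + 3355/1872)*(-48484) = -67778021/1872*(-48484) = 821537392541/468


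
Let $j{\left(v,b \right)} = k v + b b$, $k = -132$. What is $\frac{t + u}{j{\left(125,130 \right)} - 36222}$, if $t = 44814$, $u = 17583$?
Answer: $- \frac{62397}{35822} \approx -1.7419$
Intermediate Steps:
$j{\left(v,b \right)} = b^{2} - 132 v$ ($j{\left(v,b \right)} = - 132 v + b b = - 132 v + b^{2} = b^{2} - 132 v$)
$\frac{t + u}{j{\left(125,130 \right)} - 36222} = \frac{44814 + 17583}{\left(130^{2} - 16500\right) - 36222} = \frac{62397}{\left(16900 - 16500\right) - 36222} = \frac{62397}{400 - 36222} = \frac{62397}{-35822} = 62397 \left(- \frac{1}{35822}\right) = - \frac{62397}{35822}$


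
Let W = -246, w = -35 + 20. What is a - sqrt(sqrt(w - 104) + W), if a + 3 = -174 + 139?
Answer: -38 - sqrt(-246 + I*sqrt(119)) ≈ -38.348 - 15.688*I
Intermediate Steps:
w = -15
a = -38 (a = -3 + (-174 + 139) = -3 - 35 = -38)
a - sqrt(sqrt(w - 104) + W) = -38 - sqrt(sqrt(-15 - 104) - 246) = -38 - sqrt(sqrt(-119) - 246) = -38 - sqrt(I*sqrt(119) - 246) = -38 - sqrt(-246 + I*sqrt(119))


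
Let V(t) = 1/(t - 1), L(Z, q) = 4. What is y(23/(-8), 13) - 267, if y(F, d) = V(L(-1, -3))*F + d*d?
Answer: -2375/24 ≈ -98.958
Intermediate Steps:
V(t) = 1/(-1 + t)
y(F, d) = d² + F/3 (y(F, d) = F/(-1 + 4) + d*d = F/3 + d² = d² + F/3)
y(23/(-8), 13) - 267 = (13² + (23/(-8))/3) - 267 = (169 + (23*(-⅛))/3) - 267 = (169 + (⅓)*(-23/8)) - 267 = (169 - 23/24) - 267 = 4033/24 - 267 = -2375/24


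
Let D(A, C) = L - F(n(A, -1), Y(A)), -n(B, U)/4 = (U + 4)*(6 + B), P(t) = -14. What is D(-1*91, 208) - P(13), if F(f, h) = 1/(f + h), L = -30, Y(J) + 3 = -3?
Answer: -16225/1014 ≈ -16.001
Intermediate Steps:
Y(J) = -6 (Y(J) = -3 - 3 = -6)
n(B, U) = -4*(4 + U)*(6 + B) (n(B, U) = -4*(U + 4)*(6 + B) = -4*(4 + U)*(6 + B))
D(A, C) = -30 - 1/(-78 - 12*A) (D(A, C) = -30 - 1/((-96 - 24*(-1) - 16*A - 4*A*(-1)) - 6) = -30 - 1/((-96 + 24 - 16*A + 4*A) - 6) = -30 - 1/((-72 - 12*A) - 6) = -30 - 1/(-78 - 12*A))
D(-1*91, 208) - P(13) = (-2339 - (-360)*91)/(6*(13 + 2*(-1*91))) - 1*(-14) = (-2339 - 360*(-91))/(6*(13 + 2*(-91))) + 14 = (-2339 + 32760)/(6*(13 - 182)) + 14 = (⅙)*30421/(-169) + 14 = (⅙)*(-1/169)*30421 + 14 = -30421/1014 + 14 = -16225/1014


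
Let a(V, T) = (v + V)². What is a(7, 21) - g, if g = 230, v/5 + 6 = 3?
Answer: -166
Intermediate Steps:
v = -15 (v = -30 + 5*3 = -30 + 15 = -15)
a(V, T) = (-15 + V)²
a(7, 21) - g = (-15 + 7)² - 1*230 = (-8)² - 230 = 64 - 230 = -166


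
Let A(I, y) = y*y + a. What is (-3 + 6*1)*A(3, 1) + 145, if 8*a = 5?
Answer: 1199/8 ≈ 149.88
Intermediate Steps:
a = 5/8 (a = (⅛)*5 = 5/8 ≈ 0.62500)
A(I, y) = 5/8 + y² (A(I, y) = y*y + 5/8 = y² + 5/8 = 5/8 + y²)
(-3 + 6*1)*A(3, 1) + 145 = (-3 + 6*1)*(5/8 + 1²) + 145 = (-3 + 6)*(5/8 + 1) + 145 = 3*(13/8) + 145 = 39/8 + 145 = 1199/8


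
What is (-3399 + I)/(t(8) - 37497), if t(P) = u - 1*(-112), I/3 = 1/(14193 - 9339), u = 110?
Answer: 5499581/60310950 ≈ 0.091187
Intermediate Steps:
I = 1/1618 (I = 3/(14193 - 9339) = 3/4854 = 3*(1/4854) = 1/1618 ≈ 0.00061805)
t(P) = 222 (t(P) = 110 - 1*(-112) = 110 + 112 = 222)
(-3399 + I)/(t(8) - 37497) = (-3399 + 1/1618)/(222 - 37497) = -5499581/1618/(-37275) = -5499581/1618*(-1/37275) = 5499581/60310950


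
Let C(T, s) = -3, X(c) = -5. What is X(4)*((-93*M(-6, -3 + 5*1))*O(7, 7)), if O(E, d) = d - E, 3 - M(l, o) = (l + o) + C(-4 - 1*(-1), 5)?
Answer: 0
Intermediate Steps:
M(l, o) = 6 - l - o (M(l, o) = 3 - ((l + o) - 3) = 3 - (-3 + l + o) = 3 + (3 - l - o) = 6 - l - o)
X(4)*((-93*M(-6, -3 + 5*1))*O(7, 7)) = -5*(-93*(6 - 1*(-6) - (-3 + 5*1)))*(7 - 1*7) = -5*(-93*(6 + 6 - (-3 + 5)))*(7 - 7) = -5*(-93*(6 + 6 - 1*2))*0 = -5*(-93*(6 + 6 - 2))*0 = -5*(-93*10)*0 = -(-4650)*0 = -5*0 = 0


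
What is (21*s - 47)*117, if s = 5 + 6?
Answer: 21528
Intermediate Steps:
s = 11
(21*s - 47)*117 = (21*11 - 47)*117 = (231 - 47)*117 = 184*117 = 21528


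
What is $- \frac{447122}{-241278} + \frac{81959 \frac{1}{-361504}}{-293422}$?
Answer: $\frac{23713846519047769}{12796567994413632} \approx 1.8531$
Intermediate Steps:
$- \frac{447122}{-241278} + \frac{81959 \frac{1}{-361504}}{-293422} = \left(-447122\right) \left(- \frac{1}{241278}\right) + 81959 \left(- \frac{1}{361504}\right) \left(- \frac{1}{293422}\right) = \frac{223561}{120639} - - \frac{81959}{106073226688} = \frac{223561}{120639} + \frac{81959}{106073226688} = \frac{23713846519047769}{12796567994413632}$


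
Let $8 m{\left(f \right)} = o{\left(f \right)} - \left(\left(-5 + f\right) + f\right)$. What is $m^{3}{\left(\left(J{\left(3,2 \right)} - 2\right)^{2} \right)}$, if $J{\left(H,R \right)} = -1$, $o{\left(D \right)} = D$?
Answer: $- \frac{1}{8} \approx -0.125$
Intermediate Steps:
$m{\left(f \right)} = \frac{5}{8} - \frac{f}{8}$ ($m{\left(f \right)} = \frac{f - \left(\left(-5 + f\right) + f\right)}{8} = \frac{f - \left(-5 + 2 f\right)}{8} = \frac{5 - f}{8} = \frac{5}{8} - \frac{f}{8}$)
$m^{3}{\left(\left(J{\left(3,2 \right)} - 2\right)^{2} \right)} = \left(\frac{5}{8} - \frac{\left(-1 - 2\right)^{2}}{8}\right)^{3} = \left(\frac{5}{8} - \frac{\left(-3\right)^{2}}{8}\right)^{3} = \left(\frac{5}{8} - \frac{9}{8}\right)^{3} = \left(- \frac{1}{2}\right)^{3} = - \frac{1}{8}$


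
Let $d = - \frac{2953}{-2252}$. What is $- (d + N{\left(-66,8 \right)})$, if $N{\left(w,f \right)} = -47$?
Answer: $\frac{102891}{2252} \approx 45.689$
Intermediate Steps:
$d = \frac{2953}{2252}$ ($d = \left(-2953\right) \left(- \frac{1}{2252}\right) = \frac{2953}{2252} \approx 1.3113$)
$- (d + N{\left(-66,8 \right)}) = - (\frac{2953}{2252} - 47) = \left(-1\right) \left(- \frac{102891}{2252}\right) = \frac{102891}{2252}$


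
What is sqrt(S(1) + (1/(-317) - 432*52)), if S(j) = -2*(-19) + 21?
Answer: 3*I*sqrt(250161818)/317 ≈ 149.68*I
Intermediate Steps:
S(j) = 59 (S(j) = 38 + 21 = 59)
sqrt(S(1) + (1/(-317) - 432*52)) = sqrt(59 + (1/(-317) - 432*52)) = sqrt(59 + (-1/317 - 22464)) = sqrt(59 - 7121089/317) = sqrt(-7102386/317) = 3*I*sqrt(250161818)/317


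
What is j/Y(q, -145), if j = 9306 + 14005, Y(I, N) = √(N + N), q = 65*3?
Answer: -23311*I*√290/290 ≈ -1368.9*I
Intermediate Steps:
q = 195
Y(I, N) = √2*√N (Y(I, N) = √(2*N) = √2*√N)
j = 23311
j/Y(q, -145) = 23311/((√2*√(-145))) = 23311/((√2*(I*√145))) = 23311/((I*√290)) = 23311*(-I*√290/290) = -23311*I*√290/290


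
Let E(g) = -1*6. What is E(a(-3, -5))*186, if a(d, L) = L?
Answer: -1116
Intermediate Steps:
E(g) = -6
E(a(-3, -5))*186 = -6*186 = -1116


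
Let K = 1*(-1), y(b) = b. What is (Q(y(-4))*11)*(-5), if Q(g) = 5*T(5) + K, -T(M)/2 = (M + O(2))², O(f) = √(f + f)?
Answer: 27005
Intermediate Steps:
O(f) = √2*√f (O(f) = √(2*f) = √2*√f)
T(M) = -2*(2 + M)² (T(M) = -2*(M + √2*√2)² = -2*(M + 2)² = -2*(2 + M)²)
K = -1
Q(g) = -491 (Q(g) = 5*(-2*(2 + 5)²) - 1 = 5*(-2*7²) - 1 = 5*(-2*49) - 1 = 5*(-98) - 1 = -490 - 1 = -491)
(Q(y(-4))*11)*(-5) = -491*11*(-5) = -5401*(-5) = 27005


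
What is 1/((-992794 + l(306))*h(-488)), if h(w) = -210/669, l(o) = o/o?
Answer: 223/69495510 ≈ 3.2088e-6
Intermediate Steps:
l(o) = 1
h(w) = -70/223 (h(w) = -210*1/669 = -70/223)
1/((-992794 + l(306))*h(-488)) = 1/((-992794 + 1)*(-70/223)) = -223/70/(-992793) = -1/992793*(-223/70) = 223/69495510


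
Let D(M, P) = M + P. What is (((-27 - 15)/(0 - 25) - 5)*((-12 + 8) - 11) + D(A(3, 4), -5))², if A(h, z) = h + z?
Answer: 67081/25 ≈ 2683.2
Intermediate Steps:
(((-27 - 15)/(0 - 25) - 5)*((-12 + 8) - 11) + D(A(3, 4), -5))² = (((-27 - 15)/(0 - 25) - 5)*((-12 + 8) - 11) + ((3 + 4) - 5))² = ((-42/(-25) - 5)*(-4 - 11) + (7 - 5))² = ((-42*(-1/25) - 5)*(-15) + 2)² = ((42/25 - 5)*(-15) + 2)² = (-83/25*(-15) + 2)² = (249/5 + 2)² = (259/5)² = 67081/25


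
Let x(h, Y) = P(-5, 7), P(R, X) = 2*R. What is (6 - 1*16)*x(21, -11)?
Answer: 100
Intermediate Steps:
x(h, Y) = -10 (x(h, Y) = 2*(-5) = -10)
(6 - 1*16)*x(21, -11) = (6 - 1*16)*(-10) = (6 - 16)*(-10) = -10*(-10) = 100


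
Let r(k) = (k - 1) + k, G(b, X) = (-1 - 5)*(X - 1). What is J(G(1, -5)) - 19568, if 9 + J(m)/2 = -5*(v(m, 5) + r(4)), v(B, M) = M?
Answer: -19706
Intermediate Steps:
G(b, X) = 6 - 6*X (G(b, X) = -6*(-1 + X) = 6 - 6*X)
r(k) = -1 + 2*k (r(k) = (-1 + k) + k = -1 + 2*k)
J(m) = -138 (J(m) = -18 + 2*(-5*(5 + (-1 + 2*4))) = -18 + 2*(-5*(5 + (-1 + 8))) = -18 + 2*(-5*(5 + 7)) = -18 + 2*(-5*12) = -18 + 2*(-60) = -18 - 120 = -138)
J(G(1, -5)) - 19568 = -138 - 19568 = -19706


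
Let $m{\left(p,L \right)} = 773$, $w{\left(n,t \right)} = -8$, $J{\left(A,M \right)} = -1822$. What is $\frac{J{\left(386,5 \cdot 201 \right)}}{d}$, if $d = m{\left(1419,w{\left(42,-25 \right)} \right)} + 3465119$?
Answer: $- \frac{911}{1732946} \approx -0.00052569$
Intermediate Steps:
$d = 3465892$ ($d = 773 + 3465119 = 3465892$)
$\frac{J{\left(386,5 \cdot 201 \right)}}{d} = - \frac{1822}{3465892} = \left(-1822\right) \frac{1}{3465892} = - \frac{911}{1732946}$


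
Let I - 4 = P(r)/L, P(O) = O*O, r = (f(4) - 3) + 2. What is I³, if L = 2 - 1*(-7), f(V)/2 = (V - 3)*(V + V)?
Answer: 24389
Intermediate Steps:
f(V) = 4*V*(-3 + V) (f(V) = 2*((V - 3)*(V + V)) = 2*((-3 + V)*(2*V)) = 2*(2*V*(-3 + V)) = 4*V*(-3 + V))
r = 15 (r = (4*4*(-3 + 4) - 3) + 2 = (4*4*1 - 3) + 2 = (16 - 3) + 2 = 13 + 2 = 15)
P(O) = O²
L = 9 (L = 2 + 7 = 9)
I = 29 (I = 4 + 15²/9 = 4 + 225*(⅑) = 4 + 25 = 29)
I³ = 29³ = 24389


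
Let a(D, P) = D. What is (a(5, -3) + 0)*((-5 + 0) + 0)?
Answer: -25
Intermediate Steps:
(a(5, -3) + 0)*((-5 + 0) + 0) = (5 + 0)*((-5 + 0) + 0) = 5*(-5 + 0) = 5*(-5) = -25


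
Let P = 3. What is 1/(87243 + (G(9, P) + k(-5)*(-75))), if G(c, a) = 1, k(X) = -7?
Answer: 1/87769 ≈ 1.1394e-5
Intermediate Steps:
1/(87243 + (G(9, P) + k(-5)*(-75))) = 1/(87243 + (1 - 7*(-75))) = 1/(87243 + (1 + 525)) = 1/(87243 + 526) = 1/87769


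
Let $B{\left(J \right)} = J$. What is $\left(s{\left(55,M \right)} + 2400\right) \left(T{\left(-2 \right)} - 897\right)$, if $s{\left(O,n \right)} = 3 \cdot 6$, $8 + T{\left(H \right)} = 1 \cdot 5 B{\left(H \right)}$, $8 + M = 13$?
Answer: $-2212470$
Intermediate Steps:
$M = 5$ ($M = -8 + 13 = 5$)
$T{\left(H \right)} = -8 + 5 H$ ($T{\left(H \right)} = -8 + 1 \cdot 5 H = -8 + 5 H$)
$s{\left(O,n \right)} = 18$
$\left(s{\left(55,M \right)} + 2400\right) \left(T{\left(-2 \right)} - 897\right) = \left(18 + 2400\right) \left(\left(-8 + 5 \left(-2\right)\right) - 897\right) = 2418 \left(\left(-8 - 10\right) - 897\right) = 2418 \left(-18 - 897\right) = 2418 \left(-915\right) = -2212470$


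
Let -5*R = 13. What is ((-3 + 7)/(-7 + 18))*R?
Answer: -52/55 ≈ -0.94545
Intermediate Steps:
R = -13/5 (R = -1/5*13 = -13/5 ≈ -2.6000)
((-3 + 7)/(-7 + 18))*R = ((-3 + 7)/(-7 + 18))*(-13/5) = (4/11)*(-13/5) = -52/55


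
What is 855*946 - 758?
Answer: 808072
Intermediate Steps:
855*946 - 758 = 808830 - 758 = 808072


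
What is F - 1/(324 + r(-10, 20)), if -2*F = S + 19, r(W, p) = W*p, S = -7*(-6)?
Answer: -3783/124 ≈ -30.508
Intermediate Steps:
S = 42
F = -61/2 (F = -(42 + 19)/2 = -½*61 = -61/2 ≈ -30.500)
F - 1/(324 + r(-10, 20)) = -61/2 - 1/(324 - 10*20) = -61/2 - 1/(324 - 200) = -61/2 - 1/124 = -3783/124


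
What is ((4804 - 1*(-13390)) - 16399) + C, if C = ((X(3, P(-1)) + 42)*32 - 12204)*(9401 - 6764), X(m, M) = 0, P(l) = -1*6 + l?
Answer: -28636025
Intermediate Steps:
P(l) = -6 + l
C = -28637820 (C = ((0 + 42)*32 - 12204)*(9401 - 6764) = (42*32 - 12204)*2637 = (1344 - 12204)*2637 = -10860*2637 = -28637820)
((4804 - 1*(-13390)) - 16399) + C = ((4804 - 1*(-13390)) - 16399) - 28637820 = ((4804 + 13390) - 16399) - 28637820 = (18194 - 16399) - 28637820 = 1795 - 28637820 = -28636025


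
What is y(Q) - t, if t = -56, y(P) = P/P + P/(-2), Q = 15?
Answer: 99/2 ≈ 49.500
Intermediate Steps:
y(P) = 1 - P/2 (y(P) = 1 + P*(-½) = 1 - P/2)
y(Q) - t = (1 - ½*15) - 1*(-56) = (1 - 15/2) + 56 = -13/2 + 56 = 99/2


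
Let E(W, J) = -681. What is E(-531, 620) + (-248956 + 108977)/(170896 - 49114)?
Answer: -83073521/121782 ≈ -682.15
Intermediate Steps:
E(-531, 620) + (-248956 + 108977)/(170896 - 49114) = -681 + (-248956 + 108977)/(170896 - 49114) = -681 - 139979/121782 = -83073521/121782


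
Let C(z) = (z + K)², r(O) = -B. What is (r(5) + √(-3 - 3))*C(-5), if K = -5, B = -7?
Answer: 700 + 100*I*√6 ≈ 700.0 + 244.95*I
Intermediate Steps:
r(O) = 7 (r(O) = -1*(-7) = 7)
C(z) = (-5 + z)² (C(z) = (z - 5)² = (-5 + z)²)
(r(5) + √(-3 - 3))*C(-5) = (7 + √(-3 - 3))*(-5 - 5)² = (7 + √(-6))*(-10)² = (7 + I*√6)*100 = 700 + 100*I*√6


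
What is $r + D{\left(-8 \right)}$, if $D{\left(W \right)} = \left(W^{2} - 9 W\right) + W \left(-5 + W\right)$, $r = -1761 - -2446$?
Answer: $925$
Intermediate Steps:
$r = 685$ ($r = -1761 + 2446 = 685$)
$D{\left(W \right)} = W^{2} - 9 W + W \left(-5 + W\right)$
$r + D{\left(-8 \right)} = 685 + 2 \left(-8\right) \left(-7 - 8\right) = 685 + 2 \left(-8\right) \left(-15\right) = 685 + 240 = 925$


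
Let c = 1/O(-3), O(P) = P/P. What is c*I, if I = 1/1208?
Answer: 1/1208 ≈ 0.00082781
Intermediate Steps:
O(P) = 1
I = 1/1208 ≈ 0.00082781
c = 1 (c = 1/1 = 1)
c*I = 1*(1/1208) = 1/1208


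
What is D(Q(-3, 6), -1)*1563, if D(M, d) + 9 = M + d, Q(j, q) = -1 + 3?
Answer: -12504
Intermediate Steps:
Q(j, q) = 2
D(M, d) = -9 + M + d (D(M, d) = -9 + (M + d) = -9 + M + d)
D(Q(-3, 6), -1)*1563 = (-9 + 2 - 1)*1563 = -8*1563 = -12504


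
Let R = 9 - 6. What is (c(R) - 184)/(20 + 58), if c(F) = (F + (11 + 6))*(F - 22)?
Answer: -94/13 ≈ -7.2308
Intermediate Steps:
R = 3
c(F) = (-22 + F)*(17 + F) (c(F) = (F + 17)*(-22 + F) = (17 + F)*(-22 + F) = (-22 + F)*(17 + F))
(c(R) - 184)/(20 + 58) = ((-374 + 3² - 5*3) - 184)/(20 + 58) = ((-374 + 9 - 15) - 184)/78 = (-380 - 184)*(1/78) = -564*1/78 = -94/13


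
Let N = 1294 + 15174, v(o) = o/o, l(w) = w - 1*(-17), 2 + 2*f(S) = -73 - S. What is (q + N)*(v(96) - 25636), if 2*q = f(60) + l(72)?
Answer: -1689731025/4 ≈ -4.2243e+8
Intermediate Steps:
f(S) = -75/2 - S/2 (f(S) = -1 + (-73 - S)/2 = -1 + (-73/2 - S/2) = -75/2 - S/2)
l(w) = 17 + w (l(w) = w + 17 = 17 + w)
v(o) = 1
q = 43/4 (q = ((-75/2 - ½*60) + (17 + 72))/2 = ((-75/2 - 30) + 89)/2 = (-135/2 + 89)/2 = (½)*(43/2) = 43/4 ≈ 10.750)
N = 16468
(q + N)*(v(96) - 25636) = (43/4 + 16468)*(1 - 25636) = (65915/4)*(-25635) = -1689731025/4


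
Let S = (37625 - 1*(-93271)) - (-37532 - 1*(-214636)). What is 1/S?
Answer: -1/46208 ≈ -2.1641e-5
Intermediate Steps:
S = -46208 (S = (37625 + 93271) - (-37532 + 214636) = 130896 - 1*177104 = 130896 - 177104 = -46208)
1/S = 1/(-46208) = -1/46208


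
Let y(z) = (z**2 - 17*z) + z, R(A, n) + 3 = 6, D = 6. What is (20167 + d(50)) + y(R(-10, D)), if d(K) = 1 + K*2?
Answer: 20229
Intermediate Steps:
R(A, n) = 3 (R(A, n) = -3 + 6 = 3)
d(K) = 1 + 2*K
y(z) = z**2 - 16*z
(20167 + d(50)) + y(R(-10, D)) = (20167 + (1 + 2*50)) + 3*(-16 + 3) = (20167 + (1 + 100)) + 3*(-13) = (20167 + 101) - 39 = 20268 - 39 = 20229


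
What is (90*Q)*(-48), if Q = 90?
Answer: -388800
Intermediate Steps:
(90*Q)*(-48) = (90*90)*(-48) = 8100*(-48) = -388800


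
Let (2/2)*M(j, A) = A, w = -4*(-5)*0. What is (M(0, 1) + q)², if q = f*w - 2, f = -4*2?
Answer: 1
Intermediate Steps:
w = 0 (w = 20*0 = 0)
M(j, A) = A
f = -8
q = -2 (q = -8*0 - 2 = 0 - 2 = -2)
(M(0, 1) + q)² = (1 - 2)² = (-1)² = 1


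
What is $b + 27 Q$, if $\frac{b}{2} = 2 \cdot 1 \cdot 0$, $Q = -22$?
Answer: $-594$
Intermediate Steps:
$b = 0$ ($b = 2 \cdot 2 \cdot 1 \cdot 0 = 2 \cdot 2 \cdot 0 = 2 \cdot 0 = 0$)
$b + 27 Q = 0 + 27 \left(-22\right) = 0 - 594 = -594$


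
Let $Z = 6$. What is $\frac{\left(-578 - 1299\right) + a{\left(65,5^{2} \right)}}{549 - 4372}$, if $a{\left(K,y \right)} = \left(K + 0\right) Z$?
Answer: $\frac{1487}{3823} \approx 0.38896$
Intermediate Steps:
$a{\left(K,y \right)} = 6 K$ ($a{\left(K,y \right)} = \left(K + 0\right) 6 = K 6 = 6 K$)
$\frac{\left(-578 - 1299\right) + a{\left(65,5^{2} \right)}}{549 - 4372} = \frac{\left(-578 - 1299\right) + 6 \cdot 65}{549 - 4372} = \frac{-1877 + 390}{-3823} = \left(-1487\right) \left(- \frac{1}{3823}\right) = \frac{1487}{3823}$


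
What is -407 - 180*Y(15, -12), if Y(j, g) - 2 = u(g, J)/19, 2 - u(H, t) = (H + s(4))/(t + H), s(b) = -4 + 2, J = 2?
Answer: -14681/19 ≈ -772.68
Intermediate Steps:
s(b) = -2
u(H, t) = 2 - (-2 + H)/(H + t) (u(H, t) = 2 - (H - 2)/(t + H) = 2 - (-2 + H)/(H + t))
Y(j, g) = 2 + (6 + g)/(19*(2 + g)) (Y(j, g) = 2 + ((2 + g + 2*2)/(g + 2))/19 = 2 + ((2 + g + 4)/(2 + g))*(1/19) = 2 + ((6 + g)/(2 + g))*(1/19) = 2 + (6 + g)/(19*(2 + g)))
-407 - 180*Y(15, -12) = -407 - 180*(82 + 39*(-12))/(19*(2 - 12)) = -407 - 180*(82 - 468)/(19*(-10)) = -407 - 180*(-1)*(-386)/(19*10) = -407 - 180*193/95 = -407 - 6948/19 = -14681/19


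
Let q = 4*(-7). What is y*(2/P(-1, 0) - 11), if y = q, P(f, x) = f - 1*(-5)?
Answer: 294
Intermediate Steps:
P(f, x) = 5 + f (P(f, x) = f + 5 = 5 + f)
q = -28
y = -28
y*(2/P(-1, 0) - 11) = -28*(2/(5 - 1) - 11) = -28*(2/4 - 11) = -28*(2*(¼) - 11) = -28*(½ - 11) = -28*(-21/2) = 294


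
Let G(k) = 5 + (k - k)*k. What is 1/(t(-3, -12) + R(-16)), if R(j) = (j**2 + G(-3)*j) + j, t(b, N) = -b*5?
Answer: 1/175 ≈ 0.0057143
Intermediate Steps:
t(b, N) = -5*b
G(k) = 5 (G(k) = 5 + 0*k = 5 + 0 = 5)
R(j) = j**2 + 6*j (R(j) = (j**2 + 5*j) + j = j**2 + 6*j)
1/(t(-3, -12) + R(-16)) = 1/(-5*(-3) - 16*(6 - 16)) = 1/(15 - 16*(-10)) = 1/(15 + 160) = 1/175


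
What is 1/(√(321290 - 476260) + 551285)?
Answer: 110257/60783061239 - I*√154970/303915306195 ≈ 1.8139e-6 - 1.2953e-9*I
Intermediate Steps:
1/(√(321290 - 476260) + 551285) = 1/(√(-154970) + 551285) = 1/(I*√154970 + 551285) = 1/(551285 + I*√154970)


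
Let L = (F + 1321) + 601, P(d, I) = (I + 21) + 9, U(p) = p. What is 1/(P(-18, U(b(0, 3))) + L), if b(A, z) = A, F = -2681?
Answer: -1/729 ≈ -0.0013717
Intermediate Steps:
P(d, I) = 30 + I (P(d, I) = (21 + I) + 9 = 30 + I)
L = -759 (L = (-2681 + 1321) + 601 = -1360 + 601 = -759)
1/(P(-18, U(b(0, 3))) + L) = 1/((30 + 0) - 759) = 1/(30 - 759) = 1/(-729) = -1/729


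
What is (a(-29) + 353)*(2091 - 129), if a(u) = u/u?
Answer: 694548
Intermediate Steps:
a(u) = 1
(a(-29) + 353)*(2091 - 129) = (1 + 353)*(2091 - 129) = 354*1962 = 694548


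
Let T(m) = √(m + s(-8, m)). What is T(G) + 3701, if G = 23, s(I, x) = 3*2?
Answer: 3701 + √29 ≈ 3706.4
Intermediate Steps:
s(I, x) = 6
T(m) = √(6 + m) (T(m) = √(m + 6) = √(6 + m))
T(G) + 3701 = √(6 + 23) + 3701 = √29 + 3701 = 3701 + √29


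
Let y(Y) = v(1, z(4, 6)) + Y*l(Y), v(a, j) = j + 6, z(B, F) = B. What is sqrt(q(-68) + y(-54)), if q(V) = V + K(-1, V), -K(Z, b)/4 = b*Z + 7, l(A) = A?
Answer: sqrt(2558) ≈ 50.577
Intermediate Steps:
v(a, j) = 6 + j
K(Z, b) = -28 - 4*Z*b (K(Z, b) = -4*(b*Z + 7) = -4*(Z*b + 7) = -4*(7 + Z*b) = -28 - 4*Z*b)
q(V) = -28 + 5*V (q(V) = V + (-28 - 4*(-1)*V) = V + (-28 + 4*V) = -28 + 5*V)
y(Y) = 10 + Y**2 (y(Y) = (6 + 4) + Y*Y = 10 + Y**2)
sqrt(q(-68) + y(-54)) = sqrt((-28 + 5*(-68)) + (10 + (-54)**2)) = sqrt((-28 - 340) + (10 + 2916)) = sqrt(-368 + 2926) = sqrt(2558)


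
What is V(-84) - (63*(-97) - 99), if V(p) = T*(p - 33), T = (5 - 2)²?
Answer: 5157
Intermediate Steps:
T = 9 (T = 3² = 9)
V(p) = -297 + 9*p (V(p) = 9*(p - 33) = 9*(-33 + p) = -297 + 9*p)
V(-84) - (63*(-97) - 99) = (-297 + 9*(-84)) - (63*(-97) - 99) = (-297 - 756) - (-6111 - 99) = -1053 - 1*(-6210) = -1053 + 6210 = 5157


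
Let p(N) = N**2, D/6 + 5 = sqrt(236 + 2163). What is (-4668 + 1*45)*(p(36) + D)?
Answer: -5852718 - 27738*sqrt(2399) ≈ -7.2113e+6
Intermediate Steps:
D = -30 + 6*sqrt(2399) (D = -30 + 6*sqrt(236 + 2163) = -30 + 6*sqrt(2399) ≈ 263.88)
(-4668 + 1*45)*(p(36) + D) = (-4668 + 1*45)*(36**2 + (-30 + 6*sqrt(2399))) = (-4668 + 45)*(1296 + (-30 + 6*sqrt(2399))) = -4623*(1266 + 6*sqrt(2399)) = -5852718 - 27738*sqrt(2399)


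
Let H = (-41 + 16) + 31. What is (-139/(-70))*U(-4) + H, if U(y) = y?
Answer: -68/35 ≈ -1.9429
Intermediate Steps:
H = 6 (H = -25 + 31 = 6)
(-139/(-70))*U(-4) + H = -139/(-70)*(-4) + 6 = -139*(-1/70)*(-4) + 6 = (139/70)*(-4) + 6 = -278/35 + 6 = -68/35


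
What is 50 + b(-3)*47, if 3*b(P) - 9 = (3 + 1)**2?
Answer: 1325/3 ≈ 441.67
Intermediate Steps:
b(P) = 25/3 (b(P) = 3 + (3 + 1)**2/3 = 3 + (1/3)*4**2 = 3 + (1/3)*16 = 3 + 16/3 = 25/3)
50 + b(-3)*47 = 50 + (25/3)*47 = 50 + 1175/3 = 1325/3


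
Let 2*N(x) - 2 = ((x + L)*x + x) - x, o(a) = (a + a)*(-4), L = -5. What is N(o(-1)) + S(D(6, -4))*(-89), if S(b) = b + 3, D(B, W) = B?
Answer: -788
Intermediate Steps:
S(b) = 3 + b
o(a) = -8*a (o(a) = (2*a)*(-4) = -8*a)
N(x) = 1 + x*(-5 + x)/2 (N(x) = 1 + (((x - 5)*x + x) - x)/2 = 1 + (((-5 + x)*x + x) - x)/2 = 1 + ((x*(-5 + x) + x) - x)/2 = 1 + ((x + x*(-5 + x)) - x)/2 = 1 + (x*(-5 + x))/2 = 1 + x*(-5 + x)/2)
N(o(-1)) + S(D(6, -4))*(-89) = (1 + (-8*(-1))²/2 - (-20)*(-1)) + (3 + 6)*(-89) = (1 + (½)*8² - 5/2*8) + 9*(-89) = (1 + (½)*64 - 20) - 801 = (1 + 32 - 20) - 801 = 13 - 801 = -788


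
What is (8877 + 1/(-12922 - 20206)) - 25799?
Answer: -560592017/33128 ≈ -16922.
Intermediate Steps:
(8877 + 1/(-12922 - 20206)) - 25799 = (8877 + 1/(-33128)) - 25799 = (8877 - 1/33128) - 25799 = 294077255/33128 - 25799 = -560592017/33128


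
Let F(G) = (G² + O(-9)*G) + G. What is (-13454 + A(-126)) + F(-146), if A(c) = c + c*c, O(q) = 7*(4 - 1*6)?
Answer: 25510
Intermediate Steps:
O(q) = -14 (O(q) = 7*(4 - 6) = 7*(-2) = -14)
A(c) = c + c²
F(G) = G² - 13*G (F(G) = (G² - 14*G) + G = G² - 13*G)
(-13454 + A(-126)) + F(-146) = (-13454 - 126*(1 - 126)) - 146*(-13 - 146) = (-13454 - 126*(-125)) - 146*(-159) = (-13454 + 15750) + 23214 = 2296 + 23214 = 25510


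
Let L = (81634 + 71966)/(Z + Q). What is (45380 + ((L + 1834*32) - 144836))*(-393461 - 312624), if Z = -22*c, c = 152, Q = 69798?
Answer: 956407338746560/33227 ≈ 2.8784e+10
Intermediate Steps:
Z = -3344 (Z = -22*152 = -3344)
L = 76800/33227 (L = (81634 + 71966)/(-3344 + 69798) = 153600/66454 = 153600*(1/66454) = 76800/33227 ≈ 2.3114)
(45380 + ((L + 1834*32) - 144836))*(-393461 - 312624) = (45380 + ((76800/33227 + 1834*32) - 144836))*(-393461 - 312624) = (45380 + ((76800/33227 + 58688) - 144836))*(-706085) = (45380 + (1950102976/33227 - 144836))*(-706085) = (45380 - 2862362796/33227)*(-706085) = -1354521536/33227*(-706085) = 956407338746560/33227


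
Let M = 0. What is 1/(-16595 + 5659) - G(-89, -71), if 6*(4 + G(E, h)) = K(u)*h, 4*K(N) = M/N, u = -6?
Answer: 43743/10936 ≈ 3.9999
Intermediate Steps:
K(N) = 0 (K(N) = (0/N)/4 = (¼)*0 = 0)
G(E, h) = -4 (G(E, h) = -4 + (0*h)/6 = -4 + (⅙)*0 = -4 + 0 = -4)
1/(-16595 + 5659) - G(-89, -71) = 1/(-16595 + 5659) - 1*(-4) = 1/(-10936) + 4 = -1/10936 + 4 = 43743/10936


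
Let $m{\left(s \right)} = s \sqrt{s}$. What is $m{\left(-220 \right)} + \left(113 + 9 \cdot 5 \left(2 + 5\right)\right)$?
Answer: $428 - 440 i \sqrt{55} \approx 428.0 - 3263.1 i$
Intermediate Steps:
$m{\left(s \right)} = s^{\frac{3}{2}}$
$m{\left(-220 \right)} + \left(113 + 9 \cdot 5 \left(2 + 5\right)\right) = \left(-220\right)^{\frac{3}{2}} + \left(113 + 9 \cdot 5 \left(2 + 5\right)\right) = - 440 i \sqrt{55} + \left(113 + 9 \cdot 5 \cdot 7\right) = - 440 i \sqrt{55} + \left(113 + 9 \cdot 35\right) = - 440 i \sqrt{55} + \left(113 + 315\right) = - 440 i \sqrt{55} + 428 = 428 - 440 i \sqrt{55}$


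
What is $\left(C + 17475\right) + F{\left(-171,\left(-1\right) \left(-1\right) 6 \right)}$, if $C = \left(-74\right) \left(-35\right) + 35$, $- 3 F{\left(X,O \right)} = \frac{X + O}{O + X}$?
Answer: $\frac{60299}{3} \approx 20100.0$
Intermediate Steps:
$F{\left(X,O \right)} = - \frac{1}{3}$ ($F{\left(X,O \right)} = - \frac{\left(X + O\right) \frac{1}{O + X}}{3} = - \frac{\left(O + X\right) \frac{1}{O + X}}{3} = \left(- \frac{1}{3}\right) 1 = - \frac{1}{3}$)
$C = 2625$ ($C = 2590 + 35 = 2625$)
$\left(C + 17475\right) + F{\left(-171,\left(-1\right) \left(-1\right) 6 \right)} = \left(2625 + 17475\right) - \frac{1}{3} = 20100 - \frac{1}{3} = \frac{60299}{3}$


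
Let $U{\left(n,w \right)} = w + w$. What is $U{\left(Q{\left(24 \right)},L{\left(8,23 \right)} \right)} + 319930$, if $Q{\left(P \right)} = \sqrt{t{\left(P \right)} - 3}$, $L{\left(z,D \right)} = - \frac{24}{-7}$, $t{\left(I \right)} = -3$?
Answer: $\frac{2239558}{7} \approx 3.1994 \cdot 10^{5}$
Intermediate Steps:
$L{\left(z,D \right)} = \frac{24}{7}$ ($L{\left(z,D \right)} = \left(-24\right) \left(- \frac{1}{7}\right) = \frac{24}{7}$)
$Q{\left(P \right)} = i \sqrt{6}$ ($Q{\left(P \right)} = \sqrt{-3 - 3} = \sqrt{-6} = i \sqrt{6}$)
$U{\left(n,w \right)} = 2 w$
$U{\left(Q{\left(24 \right)},L{\left(8,23 \right)} \right)} + 319930 = 2 \cdot \frac{24}{7} + 319930 = \frac{48}{7} + 319930 = \frac{2239558}{7}$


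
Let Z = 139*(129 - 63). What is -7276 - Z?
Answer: -16450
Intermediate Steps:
Z = 9174 (Z = 139*66 = 9174)
-7276 - Z = -7276 - 1*9174 = -7276 - 9174 = -16450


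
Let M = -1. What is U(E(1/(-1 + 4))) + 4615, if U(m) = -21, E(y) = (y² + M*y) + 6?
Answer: 4594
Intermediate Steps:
E(y) = 6 + y² - y (E(y) = (y² - y) + 6 = 6 + y² - y)
U(E(1/(-1 + 4))) + 4615 = -21 + 4615 = 4594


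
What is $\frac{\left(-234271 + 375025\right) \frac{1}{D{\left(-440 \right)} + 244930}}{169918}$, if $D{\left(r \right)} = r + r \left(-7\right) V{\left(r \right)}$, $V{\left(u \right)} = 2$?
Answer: $\frac{23459}{7098324450} \approx 3.3049 \cdot 10^{-6}$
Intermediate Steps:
$D{\left(r \right)} = - 13 r$ ($D{\left(r \right)} = r + r \left(-7\right) 2 = r + - 7 r 2 = r - 14 r = - 13 r$)
$\frac{\left(-234271 + 375025\right) \frac{1}{D{\left(-440 \right)} + 244930}}{169918} = \frac{\left(-234271 + 375025\right) \frac{1}{\left(-13\right) \left(-440\right) + 244930}}{169918} = \frac{140754}{5720 + 244930} \cdot \frac{1}{169918} = \frac{140754}{250650} \cdot \frac{1}{169918} = 140754 \cdot \frac{1}{250650} \cdot \frac{1}{169918} = \frac{23459}{41775} \cdot \frac{1}{169918} = \frac{23459}{7098324450}$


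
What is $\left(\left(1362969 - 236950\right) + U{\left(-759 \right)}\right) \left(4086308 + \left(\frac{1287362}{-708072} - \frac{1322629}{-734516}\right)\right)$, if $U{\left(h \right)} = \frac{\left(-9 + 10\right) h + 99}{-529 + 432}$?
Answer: $\frac{7254038837538529412951123}{1576523458617} \approx 4.6013 \cdot 10^{12}$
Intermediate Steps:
$U{\left(h \right)} = - \frac{99}{97} - \frac{h}{97}$ ($U{\left(h \right)} = \frac{1 h + 99}{-97} = \left(h + 99\right) \left(- \frac{1}{97}\right) = \left(99 + h\right) \left(- \frac{1}{97}\right) = - \frac{99}{97} - \frac{h}{97}$)
$\left(\left(1362969 - 236950\right) + U{\left(-759 \right)}\right) \left(4086308 + \left(\frac{1287362}{-708072} - \frac{1322629}{-734516}\right)\right) = \left(\left(1362969 - 236950\right) - - \frac{660}{97}\right) \left(4086308 + \left(\frac{1287362}{-708072} - \frac{1322629}{-734516}\right)\right) = \left(\left(1362969 - 236950\right) + \left(- \frac{99}{97} + \frac{759}{97}\right)\right) \left(4086308 + \left(1287362 \left(- \frac{1}{708072}\right) - - \frac{1322629}{734516}\right)\right) = \left(1126019 + \frac{660}{97}\right) \left(4086308 + \left(- \frac{643681}{354036} + \frac{1322629}{734516}\right)\right) = \frac{109224503 \left(4086308 - \frac{283482047}{16252819161}\right)}{97} = \frac{109224503}{97} \cdot \frac{66414024676665541}{16252819161} = \frac{7254038837538529412951123}{1576523458617}$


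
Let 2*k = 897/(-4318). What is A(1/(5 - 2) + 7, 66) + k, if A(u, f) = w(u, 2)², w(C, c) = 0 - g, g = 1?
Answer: 7739/8636 ≈ 0.89613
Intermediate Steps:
w(C, c) = -1 (w(C, c) = 0 - 1*1 = 0 - 1 = -1)
A(u, f) = 1 (A(u, f) = (-1)² = 1)
k = -897/8636 (k = (897/(-4318))/2 = (897*(-1/4318))/2 = (½)*(-897/4318) = -897/8636 ≈ -0.10387)
A(1/(5 - 2) + 7, 66) + k = 1 - 897/8636 = 7739/8636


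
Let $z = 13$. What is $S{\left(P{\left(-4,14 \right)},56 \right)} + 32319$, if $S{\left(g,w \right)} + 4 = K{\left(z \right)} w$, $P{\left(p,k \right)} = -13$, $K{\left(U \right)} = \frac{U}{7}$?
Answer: $32419$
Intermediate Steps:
$K{\left(U \right)} = \frac{U}{7}$ ($K{\left(U \right)} = U \frac{1}{7} = \frac{U}{7}$)
$S{\left(g,w \right)} = -4 + \frac{13 w}{7}$ ($S{\left(g,w \right)} = -4 + \frac{1}{7} \cdot 13 w = -4 + \frac{13 w}{7}$)
$S{\left(P{\left(-4,14 \right)},56 \right)} + 32319 = \left(-4 + \frac{13}{7} \cdot 56\right) + 32319 = \left(-4 + 104\right) + 32319 = 100 + 32319 = 32419$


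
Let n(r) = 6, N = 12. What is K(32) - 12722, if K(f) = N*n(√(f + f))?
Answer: -12650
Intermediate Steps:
K(f) = 72 (K(f) = 12*6 = 72)
K(32) - 12722 = 72 - 12722 = -12650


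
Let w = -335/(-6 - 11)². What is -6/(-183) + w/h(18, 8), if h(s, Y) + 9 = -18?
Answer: 36041/475983 ≈ 0.075719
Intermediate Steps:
h(s, Y) = -27 (h(s, Y) = -9 - 18 = -27)
w = -335/289 (w = -335/((-17)²) = -335/289 ≈ -1.1592)
-6/(-183) + w/h(18, 8) = -6/(-183) - 335/289/(-27) = -6*(-1/183) - 335/289*(-1/27) = 2/61 + 335/7803 = 36041/475983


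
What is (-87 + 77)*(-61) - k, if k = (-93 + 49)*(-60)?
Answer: -2030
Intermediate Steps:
k = 2640 (k = -44*(-60) = 2640)
(-87 + 77)*(-61) - k = (-87 + 77)*(-61) - 1*2640 = -10*(-61) - 2640 = 610 - 2640 = -2030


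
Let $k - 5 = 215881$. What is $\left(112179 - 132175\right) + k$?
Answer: $195890$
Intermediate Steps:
$k = 215886$ ($k = 5 + 215881 = 215886$)
$\left(112179 - 132175\right) + k = \left(112179 - 132175\right) + 215886 = -19996 + 215886 = 195890$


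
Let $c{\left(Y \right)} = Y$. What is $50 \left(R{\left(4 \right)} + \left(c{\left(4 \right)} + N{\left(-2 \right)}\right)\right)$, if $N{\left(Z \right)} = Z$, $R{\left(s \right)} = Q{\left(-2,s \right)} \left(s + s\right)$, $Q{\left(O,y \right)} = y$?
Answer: $1700$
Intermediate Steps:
$R{\left(s \right)} = 2 s^{2}$ ($R{\left(s \right)} = s \left(s + s\right) = s 2 s = 2 s^{2}$)
$50 \left(R{\left(4 \right)} + \left(c{\left(4 \right)} + N{\left(-2 \right)}\right)\right) = 50 \left(2 \cdot 4^{2} + \left(4 - 2\right)\right) = 50 \left(2 \cdot 16 + 2\right) = 50 \left(32 + 2\right) = 50 \cdot 34 = 1700$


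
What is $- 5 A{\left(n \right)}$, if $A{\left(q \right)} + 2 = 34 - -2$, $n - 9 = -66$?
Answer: $-170$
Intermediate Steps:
$n = -57$ ($n = 9 - 66 = -57$)
$A{\left(q \right)} = 34$ ($A{\left(q \right)} = -2 + \left(34 - -2\right) = -2 + \left(34 + 2\right) = -2 + 36 = 34$)
$- 5 A{\left(n \right)} = \left(-5\right) 34 = -170$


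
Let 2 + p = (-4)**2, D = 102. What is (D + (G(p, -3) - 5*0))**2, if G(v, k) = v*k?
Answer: 3600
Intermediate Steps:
p = 14 (p = -2 + (-4)**2 = -2 + 16 = 14)
G(v, k) = k*v
(D + (G(p, -3) - 5*0))**2 = (102 + (-3*14 - 5*0))**2 = (102 + (-42 + 0))**2 = (102 - 42)**2 = 60**2 = 3600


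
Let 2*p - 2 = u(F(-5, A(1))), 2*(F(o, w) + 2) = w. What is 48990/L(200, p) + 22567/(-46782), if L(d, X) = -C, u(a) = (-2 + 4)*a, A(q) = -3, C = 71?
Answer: -32302147/46782 ≈ -690.48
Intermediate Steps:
F(o, w) = -2 + w/2
u(a) = 2*a
p = -5/2 (p = 1 + (2*(-2 + (½)*(-3)))/2 = 1 + (2*(-2 - 3/2))/2 = 1 + (2*(-7/2))/2 = 1 + (½)*(-7) = 1 - 7/2 = -5/2 ≈ -2.5000)
L(d, X) = -71 (L(d, X) = -1*71 = -71)
48990/L(200, p) + 22567/(-46782) = 48990/(-71) + 22567/(-46782) = 48990*(-1/71) + 22567*(-1/46782) = -690 - 22567/46782 = -32302147/46782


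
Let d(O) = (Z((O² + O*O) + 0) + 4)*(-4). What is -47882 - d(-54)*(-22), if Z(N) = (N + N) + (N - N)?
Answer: -1074666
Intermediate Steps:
Z(N) = 2*N (Z(N) = 2*N + 0 = 2*N)
d(O) = -16 - 16*O² (d(O) = (2*((O² + O*O) + 0) + 4)*(-4) = (2*((O² + O²) + 0) + 4)*(-4) = (2*(2*O² + 0) + 4)*(-4) = (2*(2*O²) + 4)*(-4) = (4*O² + 4)*(-4) = (4 + 4*O²)*(-4) = -16 - 16*O²)
-47882 - d(-54)*(-22) = -47882 - (-16 - 16*(-54)²)*(-22) = -47882 - (-16 - 16*2916)*(-22) = -47882 - (-16 - 46656)*(-22) = -47882 - (-46672)*(-22) = -47882 - 1*1026784 = -47882 - 1026784 = -1074666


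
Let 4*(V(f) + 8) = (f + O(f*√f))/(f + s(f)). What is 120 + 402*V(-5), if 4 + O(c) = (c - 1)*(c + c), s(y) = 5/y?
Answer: 4969/4 - 335*I*√5/2 ≈ 1242.3 - 374.54*I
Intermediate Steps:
O(c) = -4 + 2*c*(-1 + c) (O(c) = -4 + (c - 1)*(c + c) = -4 + (-1 + c)*(2*c) = -4 + 2*c*(-1 + c))
V(f) = -8 + (-4 + f - 2*f^(3/2) + 2*f³)/(4*(f + 5/f)) (V(f) = -8 + ((f + (-4 - 2*f*√f + 2*(f*√f)²))/(f + 5/f))/4 = -8 + ((f + (-4 - 2*f^(3/2) + 2*(f^(3/2))²))/(f + 5/f))/4 = -8 + ((f + (-4 - 2*f^(3/2) + 2*f³))/(f + 5/f))/4 = -8 + ((-4 + f - 2*f^(3/2) + 2*f³)/(f + 5/f))/4 = -8 + (-4 + f - 2*f^(3/2) + 2*f³)/(4*(f + 5/f)))
120 + 402*V(-5) = 120 + 402*((-160 - 1*(-5)*(4 - 2*(-5)³ + 2*(-5)^(3/2) + 31*(-5)))/(4*(5 + (-5)²))) = 120 + 402*((-160 - 1*(-5)*(4 - 2*(-125) + 2*(-5*I*√5) - 155))/(4*(5 + 25))) = 120 + 402*((¼)*(-160 - 1*(-5)*(4 + 250 - 10*I*√5 - 155))/30) = 120 + 402*((¼)*(1/30)*(-160 - 1*(-5)*(99 - 10*I*√5))) = 120 + 402*((¼)*(1/30)*(-160 + (495 - 50*I*√5))) = 120 + 402*((¼)*(1/30)*(335 - 50*I*√5)) = 120 + 402*(67/24 - 5*I*√5/12) = 120 + (4489/4 - 335*I*√5/2) = 4969/4 - 335*I*√5/2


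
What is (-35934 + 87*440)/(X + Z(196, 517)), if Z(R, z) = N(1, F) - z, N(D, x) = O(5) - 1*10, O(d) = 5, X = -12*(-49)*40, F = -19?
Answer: 391/3833 ≈ 0.10201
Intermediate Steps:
X = 23520 (X = 588*40 = 23520)
N(D, x) = -5 (N(D, x) = 5 - 1*10 = 5 - 10 = -5)
Z(R, z) = -5 - z
(-35934 + 87*440)/(X + Z(196, 517)) = (-35934 + 87*440)/(23520 + (-5 - 1*517)) = (-35934 + 38280)/(23520 + (-5 - 517)) = 2346/(23520 - 522) = 2346/22998 = 2346*(1/22998) = 391/3833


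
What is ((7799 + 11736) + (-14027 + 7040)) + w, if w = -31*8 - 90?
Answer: 12210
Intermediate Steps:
w = -338 (w = -248 - 90 = -338)
((7799 + 11736) + (-14027 + 7040)) + w = ((7799 + 11736) + (-14027 + 7040)) - 338 = (19535 - 6987) - 338 = 12548 - 338 = 12210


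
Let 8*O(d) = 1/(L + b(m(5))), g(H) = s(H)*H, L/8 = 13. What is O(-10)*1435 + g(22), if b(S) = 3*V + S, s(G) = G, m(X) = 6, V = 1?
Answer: 438971/904 ≈ 485.59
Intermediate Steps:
L = 104 (L = 8*13 = 104)
b(S) = 3 + S (b(S) = 3*1 + S = 3 + S)
g(H) = H² (g(H) = H*H = H²)
O(d) = 1/904 (O(d) = 1/(8*(104 + (3 + 6))) = 1/(8*(104 + 9)) = (⅛)/113 = (⅛)*(1/113) = 1/904)
O(-10)*1435 + g(22) = (1/904)*1435 + 22² = 1435/904 + 484 = 438971/904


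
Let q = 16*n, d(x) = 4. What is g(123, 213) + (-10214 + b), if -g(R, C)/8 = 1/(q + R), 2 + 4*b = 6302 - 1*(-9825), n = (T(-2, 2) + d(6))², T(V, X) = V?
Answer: -4624729/748 ≈ -6182.8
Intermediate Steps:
n = 4 (n = (-2 + 4)² = 2² = 4)
b = 16125/4 (b = -½ + (6302 - 1*(-9825))/4 = -½ + (6302 + 9825)/4 = -½ + (¼)*16127 = -½ + 16127/4 = 16125/4 ≈ 4031.3)
q = 64 (q = 16*4 = 64)
g(R, C) = -8/(64 + R)
g(123, 213) + (-10214 + b) = -8/(64 + 123) + (-10214 + 16125/4) = -8/187 - 24731/4 = -4624729/748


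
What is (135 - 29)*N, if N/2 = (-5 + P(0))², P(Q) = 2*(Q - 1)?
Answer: 10388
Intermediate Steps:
P(Q) = -2 + 2*Q (P(Q) = 2*(-1 + Q) = -2 + 2*Q)
N = 98 (N = 2*(-5 + (-2 + 2*0))² = 2*(-5 + (-2 + 0))² = 2*(-5 - 2)² = 2*(-7)² = 2*49 = 98)
(135 - 29)*N = (135 - 29)*98 = 106*98 = 10388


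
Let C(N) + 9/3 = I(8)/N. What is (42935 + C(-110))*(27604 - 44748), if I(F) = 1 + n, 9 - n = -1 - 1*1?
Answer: -40481338576/55 ≈ -7.3602e+8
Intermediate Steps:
n = 11 (n = 9 - (-1 - 1*1) = 9 - (-1 - 1) = 9 - 1*(-2) = 9 + 2 = 11)
I(F) = 12 (I(F) = 1 + 11 = 12)
C(N) = -3 + 12/N
(42935 + C(-110))*(27604 - 44748) = (42935 + (-3 + 12/(-110)))*(27604 - 44748) = (42935 + (-3 + 12*(-1/110)))*(-17144) = (42935 + (-3 - 6/55))*(-17144) = (42935 - 171/55)*(-17144) = (2361254/55)*(-17144) = -40481338576/55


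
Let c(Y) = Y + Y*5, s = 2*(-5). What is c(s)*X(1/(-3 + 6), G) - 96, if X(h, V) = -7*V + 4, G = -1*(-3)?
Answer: 924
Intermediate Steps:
G = 3
s = -10
X(h, V) = 4 - 7*V
c(Y) = 6*Y (c(Y) = Y + 5*Y = 6*Y)
c(s)*X(1/(-3 + 6), G) - 96 = (6*(-10))*(4 - 7*3) - 96 = -60*(4 - 21) - 96 = -60*(-17) - 96 = 1020 - 96 = 924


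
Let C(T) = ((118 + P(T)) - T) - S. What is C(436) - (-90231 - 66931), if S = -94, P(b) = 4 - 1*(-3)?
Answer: 156945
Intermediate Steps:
P(b) = 7 (P(b) = 4 + 3 = 7)
C(T) = 219 - T (C(T) = ((118 + 7) - T) - 1*(-94) = (125 - T) + 94 = 219 - T)
C(436) - (-90231 - 66931) = (219 - 1*436) - (-90231 - 66931) = (219 - 436) - 1*(-157162) = -217 + 157162 = 156945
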